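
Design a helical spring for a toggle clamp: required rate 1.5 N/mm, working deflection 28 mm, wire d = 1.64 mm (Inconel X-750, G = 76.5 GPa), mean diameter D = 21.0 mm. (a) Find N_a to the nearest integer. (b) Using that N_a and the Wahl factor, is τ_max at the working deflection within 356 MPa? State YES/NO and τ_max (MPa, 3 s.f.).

(a) 5 coils; (b) NO, τ_max = 564 MPa

N_a = Gd⁴/(8D³k) = (76.5×10³)(1.64⁴)/(8·21.0³·1.5) = 4.98 → N_a = 5
Actual rate k = Gd⁴/(8D³·5) = 1.4939 N/mm
Working load F = kδ = 1.4939·28 = 41.829 N
C = 21.0/1.64 = 12.8049; K_W = (4C−1)/(4C−4)+0.615/C = 1.1116
τ_max = K_W·8FD/(πd³) = 1.1116·507.11 = 563.69 MPa
τ_max > 356 MPa → exceeds allowable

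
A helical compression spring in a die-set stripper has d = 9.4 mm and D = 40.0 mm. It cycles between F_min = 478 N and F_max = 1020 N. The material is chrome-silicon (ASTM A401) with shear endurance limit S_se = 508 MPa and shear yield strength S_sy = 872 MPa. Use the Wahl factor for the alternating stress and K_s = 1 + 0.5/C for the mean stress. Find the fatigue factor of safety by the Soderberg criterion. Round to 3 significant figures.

4.82

C = D/d = 40.0/9.4 = 4.2553; K_W = (4C−1)/(4C−4)+0.615/C = 1.3749; K_s = 1+0.5/C = 1.1175
F_a = (F_max−F_min)/2 = 271 N; F_m = (F_max+F_min)/2 = 749 N
τ_a = K_W·8F_aD/(πd³) = 1.3749 × 33.234 = 45.694 MPa
τ_m = K_s·8F_mD/(πd³) = 1.1175 × 91.854 = 102.65 MPa
Soderberg: 1/n_f = τ_a/S_se + τ_m/S_sy = 45.694/508 + 102.65/872 = 0.08995 + 0.11771 = 0.20766
n_f = 1/0.20766 = 4.815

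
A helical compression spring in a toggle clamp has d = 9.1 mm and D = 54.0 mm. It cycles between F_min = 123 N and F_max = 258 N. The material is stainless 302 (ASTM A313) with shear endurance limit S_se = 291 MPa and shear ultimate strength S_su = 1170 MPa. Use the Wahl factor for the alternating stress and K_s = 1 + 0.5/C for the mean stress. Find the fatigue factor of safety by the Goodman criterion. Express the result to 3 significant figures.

11.7

C = D/d = 54.0/9.1 = 5.9341; K_W = (4C−1)/(4C−4)+0.615/C = 1.2556; K_s = 1+0.5/C = 1.0843
F_a = (F_max−F_min)/2 = 67.5 N; F_m = (F_max+F_min)/2 = 190.5 N
τ_a = K_W·8F_aD/(πd³) = 1.2556 × 12.317 = 15.466 MPa
τ_m = K_s·8F_mD/(πd³) = 1.0843 × 34.762 = 37.691 MPa
Goodman: 1/n_f = τ_a/S_se + τ_m/S_su = 15.466/291 + 37.691/1170 = 0.05315 + 0.03221 = 0.085363
n_f = 1/0.085363 = 11.71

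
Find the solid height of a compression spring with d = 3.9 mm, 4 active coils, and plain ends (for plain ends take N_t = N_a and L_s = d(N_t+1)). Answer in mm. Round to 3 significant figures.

plain ends: N_t = N_a = 4
L_s = d·(N_t+1) = 3.9 × 5 = 19.5 mm

19.5 mm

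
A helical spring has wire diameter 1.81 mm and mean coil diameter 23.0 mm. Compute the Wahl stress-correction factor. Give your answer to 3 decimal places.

1.112

C = D/d = 23.0/1.81 = 12.7072
K_W = (4C−1)/(4C−4) + 0.615/C = 49.829/46.829 + 0.0484 = 1.1125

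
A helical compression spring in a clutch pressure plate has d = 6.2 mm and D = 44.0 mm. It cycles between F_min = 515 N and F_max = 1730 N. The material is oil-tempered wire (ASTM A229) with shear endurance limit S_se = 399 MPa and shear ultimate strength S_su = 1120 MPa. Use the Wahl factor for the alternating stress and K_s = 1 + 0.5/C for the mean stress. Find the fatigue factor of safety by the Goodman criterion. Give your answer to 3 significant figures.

C = D/d = 44.0/6.2 = 7.0968; K_W = (4C−1)/(4C−4)+0.615/C = 1.2097; K_s = 1+0.5/C = 1.0705
F_a = (F_max−F_min)/2 = 607.5 N; F_m = (F_max+F_min)/2 = 1122.5 N
τ_a = K_W·8F_aD/(πd³) = 1.2097 × 285.6 = 345.49 MPa
τ_m = K_s·8F_mD/(πd³) = 1.0705 × 527.72 = 564.9 MPa
Goodman: 1/n_f = τ_a/S_se + τ_m/S_su = 345.49/399 + 564.9/1120 = 0.86588 + 0.50438 = 1.3703
n_f = 1/1.3703 = 0.7298

0.730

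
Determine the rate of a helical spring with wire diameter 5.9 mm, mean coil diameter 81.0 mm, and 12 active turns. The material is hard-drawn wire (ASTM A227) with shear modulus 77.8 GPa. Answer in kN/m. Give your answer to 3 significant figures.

k = Gd⁴/(8D³N_a) = (77.8×10³ × 5.9⁴) / (8 × 81.0³ × 12)
  = 9.42731e+07 / 5.10183e+07 = 1.8478 N/mm

1.85 kN/m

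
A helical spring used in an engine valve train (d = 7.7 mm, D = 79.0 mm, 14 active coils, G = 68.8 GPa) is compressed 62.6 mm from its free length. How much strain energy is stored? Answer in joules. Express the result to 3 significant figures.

k = Gd⁴/(8D³N_a) = (68.8×10³)(7.7⁴)/(8·79.0³·14) = 4.3798 N/mm
U = ½kδ² = 0.5 × 4.3798 × 62.6² = 8581.6 N·mm = 8.5816 J

8.58 J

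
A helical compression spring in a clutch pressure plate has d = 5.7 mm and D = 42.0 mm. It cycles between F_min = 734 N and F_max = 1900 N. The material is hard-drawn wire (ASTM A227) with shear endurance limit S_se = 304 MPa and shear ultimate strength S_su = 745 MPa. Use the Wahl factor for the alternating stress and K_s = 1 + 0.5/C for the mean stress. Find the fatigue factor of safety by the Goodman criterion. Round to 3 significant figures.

0.413

C = D/d = 42.0/5.7 = 7.3684; K_W = (4C−1)/(4C−4)+0.615/C = 1.2012; K_s = 1+0.5/C = 1.0679
F_a = (F_max−F_min)/2 = 583 N; F_m = (F_max+F_min)/2 = 1317 N
τ_a = K_W·8F_aD/(πd³) = 1.2012 × 336.69 = 404.45 MPa
τ_m = K_s·8F_mD/(πd³) = 1.0679 × 760.59 = 812.2 MPa
Goodman: 1/n_f = τ_a/S_se + τ_m/S_su = 404.45/304 + 812.2/745 = 1.33041 + 1.09020 = 2.4206
n_f = 1/2.4206 = 0.4131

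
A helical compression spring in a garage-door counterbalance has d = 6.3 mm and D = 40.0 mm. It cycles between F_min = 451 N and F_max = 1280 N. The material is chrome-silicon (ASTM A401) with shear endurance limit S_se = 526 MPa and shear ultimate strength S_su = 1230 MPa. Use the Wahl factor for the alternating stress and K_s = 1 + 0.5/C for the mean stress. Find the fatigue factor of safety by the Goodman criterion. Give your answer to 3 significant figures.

C = D/d = 40.0/6.3 = 6.3492; K_W = (4C−1)/(4C−4)+0.615/C = 1.2371; K_s = 1+0.5/C = 1.0787
F_a = (F_max−F_min)/2 = 414.5 N; F_m = (F_max+F_min)/2 = 865.5 N
τ_a = K_W·8F_aD/(πd³) = 1.2371 × 168.85 = 208.88 MPa
τ_m = K_s·8F_mD/(πd³) = 1.0787 × 352.57 = 380.34 MPa
Goodman: 1/n_f = τ_a/S_se + τ_m/S_su = 208.88/526 + 380.34/1230 = 0.39711 + 0.30922 = 0.70633
n_f = 1/0.70633 = 1.416

1.42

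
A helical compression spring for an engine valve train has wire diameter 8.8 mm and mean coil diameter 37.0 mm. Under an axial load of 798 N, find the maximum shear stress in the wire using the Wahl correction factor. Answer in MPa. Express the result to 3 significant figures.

Spring index C = D/d = 37.0/8.8 = 4.2045
K_W = (4C−1)/(4C−4) + 0.615/C = 15.818/12.818 + 0.1463 = 1.3803
τ₀ = 8FD/(πd³) = 8·798·37.0/(π·8.8³) = 236208/2140.9 = 110.33 MPa
τ_max = K·τ₀ = 1.3803 × 110.33 = 152.29 MPa

152 MPa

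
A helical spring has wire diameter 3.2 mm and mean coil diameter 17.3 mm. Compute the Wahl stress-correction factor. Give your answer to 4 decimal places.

1.2840

C = D/d = 17.3/3.2 = 5.4062
K_W = (4C−1)/(4C−4) + 0.615/C = 20.625/17.625 + 0.1138 = 1.2840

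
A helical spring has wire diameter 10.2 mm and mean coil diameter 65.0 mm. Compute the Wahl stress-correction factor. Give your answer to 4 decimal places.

1.2361

C = D/d = 65.0/10.2 = 6.3725
K_W = (4C−1)/(4C−4) + 0.615/C = 24.490/21.490 + 0.0965 = 1.2361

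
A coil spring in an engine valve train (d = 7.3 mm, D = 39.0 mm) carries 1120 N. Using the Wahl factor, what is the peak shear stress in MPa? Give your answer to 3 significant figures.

Spring index C = D/d = 39.0/7.3 = 5.3425
K_W = (4C−1)/(4C−4) + 0.615/C = 20.370/17.370 + 0.1151 = 1.2878
τ₀ = 8FD/(πd³) = 8·1120·39.0/(π·7.3³) = 349440/1222.1 = 285.93 MPa
τ_max = K·τ₀ = 1.2878 × 285.93 = 368.22 MPa

368 MPa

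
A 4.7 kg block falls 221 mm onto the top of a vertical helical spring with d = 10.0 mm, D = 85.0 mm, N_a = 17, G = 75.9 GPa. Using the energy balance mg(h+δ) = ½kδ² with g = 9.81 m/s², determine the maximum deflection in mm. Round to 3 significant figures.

k = Gd⁴/(8D³N_a) = (75.9×10³)(10.0⁴)/(8·85.0³·17) = 9.0875 N/mm
W = mg = 4.7 × 9.81 = 46.107 N
½kδ² − Wδ − Wh = 0 → δ = (W + √(W² + 2kWh))/k
δ = (46.107 + √(2125.9 + 185198))/9.0875 = (46.107 + 432.81)/9.0875 = 52.7 mm

52.7 mm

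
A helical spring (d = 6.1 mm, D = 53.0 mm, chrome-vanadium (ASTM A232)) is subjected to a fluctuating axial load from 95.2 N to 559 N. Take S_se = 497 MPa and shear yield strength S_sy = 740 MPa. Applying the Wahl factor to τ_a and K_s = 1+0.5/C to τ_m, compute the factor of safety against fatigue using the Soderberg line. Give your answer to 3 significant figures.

1.66

C = D/d = 53.0/6.1 = 8.6885; K_W = (4C−1)/(4C−4)+0.615/C = 1.1683; K_s = 1+0.5/C = 1.0575
F_a = (F_max−F_min)/2 = 231.9 N; F_m = (F_max+F_min)/2 = 327.1 N
τ_a = K_W·8F_aD/(πd³) = 1.1683 × 137.89 = 161.1 MPa
τ_m = K_s·8F_mD/(πd³) = 1.0575 × 194.49 = 205.69 MPa
Soderberg: 1/n_f = τ_a/S_se + τ_m/S_sy = 161.1/497 + 205.69/740 = 0.32414 + 0.27796 = 0.6021
n_f = 1/0.6021 = 1.661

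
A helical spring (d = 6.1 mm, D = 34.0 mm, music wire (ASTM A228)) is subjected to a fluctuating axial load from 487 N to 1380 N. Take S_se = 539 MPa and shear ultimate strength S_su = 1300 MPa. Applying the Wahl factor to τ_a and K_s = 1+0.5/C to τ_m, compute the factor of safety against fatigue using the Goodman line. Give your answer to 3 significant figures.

C = D/d = 34.0/6.1 = 5.5738; K_W = (4C−1)/(4C−4)+0.615/C = 1.2743; K_s = 1+0.5/C = 1.0897
F_a = (F_max−F_min)/2 = 446.5 N; F_m = (F_max+F_min)/2 = 933.5 N
τ_a = K_W·8F_aD/(πd³) = 1.2743 × 170.31 = 217.03 MPa
τ_m = K_s·8F_mD/(πd³) = 1.0897 × 356.08 = 388.02 MPa
Goodman: 1/n_f = τ_a/S_se + τ_m/S_su = 217.03/539 + 388.02/1300 = 0.40266 + 0.29848 = 0.70114
n_f = 1/0.70114 = 1.426

1.43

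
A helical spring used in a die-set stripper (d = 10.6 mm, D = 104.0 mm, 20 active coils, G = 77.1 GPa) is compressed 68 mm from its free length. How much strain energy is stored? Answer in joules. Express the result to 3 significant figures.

k = Gd⁴/(8D³N_a) = (77.1×10³)(10.6⁴)/(8·104.0³·20) = 5.4083 N/mm
U = ½kδ² = 0.5 × 5.4083 × 68² = 12504 N·mm = 12.504 J

12.5 J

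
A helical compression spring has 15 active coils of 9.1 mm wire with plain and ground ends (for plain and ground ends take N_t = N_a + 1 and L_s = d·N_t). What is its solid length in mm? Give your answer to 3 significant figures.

146 mm

plain and ground ends: N_t = N_a + 1 = 15 + 1 = 16
L_s = d·N_t = 9.1 × 16 = 145.6 mm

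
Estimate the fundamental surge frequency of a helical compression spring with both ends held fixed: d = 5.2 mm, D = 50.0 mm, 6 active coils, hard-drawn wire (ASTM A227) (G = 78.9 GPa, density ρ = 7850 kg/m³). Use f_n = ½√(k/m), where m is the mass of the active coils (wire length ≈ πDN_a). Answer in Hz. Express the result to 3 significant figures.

124 Hz

k = Gd⁴/(8D³N_a) = (78.9×10³)(5.2⁴)/(8·50.0³·6) = 9.6148 N/mm = 9614.8 N/m
Wire length L = πDN_a = π·50.0·6 = 942.48 mm
m = ρ·(πd²/4)·L = 7850 × 21.237×10⁻⁶ m² × 0.94248 m = 0.15712 kg
f_n = ½√(k/m) = 0.5·√(9614.8/0.15712) = 0.5·√(61193) = 123.69 Hz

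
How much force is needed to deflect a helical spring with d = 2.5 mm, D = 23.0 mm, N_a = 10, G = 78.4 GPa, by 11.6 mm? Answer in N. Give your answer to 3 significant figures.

36.5 N

k = Gd⁴/(8D³N_a) = (78.4×10³)(2.5⁴)/(8·23.0³·10) = 3.1463 N/mm
F = k·δ = 3.1463 × 11.6 = 36.497 N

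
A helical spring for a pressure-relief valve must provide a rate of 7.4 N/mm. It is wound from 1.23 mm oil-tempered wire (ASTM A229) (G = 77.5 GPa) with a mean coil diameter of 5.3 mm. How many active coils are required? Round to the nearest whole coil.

20

N_a = Gd⁴/(8D³k) = (77.5×10³ × 1.23⁴)/(8 × 5.3³ × 7.4)
    = 177387 / 8813.52 = 20.13 → 20 coils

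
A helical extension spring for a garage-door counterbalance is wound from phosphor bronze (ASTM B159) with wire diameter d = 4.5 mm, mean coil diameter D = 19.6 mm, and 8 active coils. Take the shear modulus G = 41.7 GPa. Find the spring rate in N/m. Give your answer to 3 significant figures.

k = Gd⁴/(8D³N_a) = (41.7×10³ × 4.5⁴) / (8 × 19.6³ × 8)
  = 1.70996e+07 / 481890 = 35.484 N/mm = 35484 N/m

35500 N/m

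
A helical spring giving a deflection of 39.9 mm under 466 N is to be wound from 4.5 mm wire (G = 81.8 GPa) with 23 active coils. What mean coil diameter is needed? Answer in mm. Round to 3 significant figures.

Required rate k = F/δ = 466/39.9 = 11.679 N/mm
D = (Gd⁴/(8N_a·k))^(1/3) = (81.8×10³·4.5⁴/(8·23·11.679))^(1/3)
  = (15608.9)^(1/3) = 24.9914 mm

25.0 mm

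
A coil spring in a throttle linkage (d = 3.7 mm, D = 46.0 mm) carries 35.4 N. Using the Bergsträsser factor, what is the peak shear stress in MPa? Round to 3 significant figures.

Spring index C = D/d = 46.0/3.7 = 12.4324
K_B = (4C+2)/(4C−3) = 51.730/46.730 = 1.1070
τ₀ = 8FD/(πd³) = 8·35.4·46.0/(π·3.7³) = 13027.2/159.13 = 81.865 MPa
τ_max = K·τ₀ = 1.1070 × 81.865 = 90.624 MPa

90.6 MPa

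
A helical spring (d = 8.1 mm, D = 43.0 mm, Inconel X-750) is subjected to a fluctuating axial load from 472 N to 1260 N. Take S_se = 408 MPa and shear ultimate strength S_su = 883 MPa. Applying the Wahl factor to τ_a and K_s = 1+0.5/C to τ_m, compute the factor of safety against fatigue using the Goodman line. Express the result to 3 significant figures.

C = D/d = 43.0/8.1 = 5.3086; K_W = (4C−1)/(4C−4)+0.615/C = 1.2899; K_s = 1+0.5/C = 1.0942
F_a = (F_max−F_min)/2 = 394 N; F_m = (F_max+F_min)/2 = 866 N
τ_a = K_W·8F_aD/(πd³) = 1.2899 × 81.18 = 104.72 MPa
τ_m = K_s·8F_mD/(πd³) = 1.0942 × 178.43 = 195.24 MPa
Goodman: 1/n_f = τ_a/S_se + τ_m/S_su = 104.72/408 + 195.24/883 = 0.25666 + 0.22111 = 0.47776
n_f = 1/0.47776 = 2.093

2.09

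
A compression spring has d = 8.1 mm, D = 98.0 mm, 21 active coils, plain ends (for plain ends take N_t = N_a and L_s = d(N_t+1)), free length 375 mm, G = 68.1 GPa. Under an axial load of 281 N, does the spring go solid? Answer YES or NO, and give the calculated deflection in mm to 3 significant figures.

k = Gd⁴/(8D³N_a) = (68.1×10³)(8.1⁴)/(8·98.0³·21) = 1.854 N/mm
N_t = 21; L_s = 8.1·22 = 178.2 mm; δ_solid = L₀ − L_s = 375 − 178.2 = 196.8 mm
δ = F/k = 281/1.854 = 151.57 mm
δ < δ_solid → spring does not go solid

NO, δ = 152 mm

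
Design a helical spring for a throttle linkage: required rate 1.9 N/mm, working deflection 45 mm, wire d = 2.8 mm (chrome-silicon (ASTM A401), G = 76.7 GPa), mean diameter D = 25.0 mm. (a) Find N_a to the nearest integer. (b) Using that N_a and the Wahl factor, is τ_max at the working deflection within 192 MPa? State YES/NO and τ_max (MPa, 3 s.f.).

N_a = Gd⁴/(8D³k) = (76.7×10³)(2.8⁴)/(8·25.0³·1.9) = 19.85 → N_a = 20
Actual rate k = Gd⁴/(8D³·20) = 1.8858 N/mm
Working load F = kδ = 1.8858·45 = 84.859 N
C = 25.0/2.8 = 8.9286; K_W = (4C−1)/(4C−4)+0.615/C = 1.1635
τ_max = K_W·8FD/(πd³) = 1.1635·246.1 = 286.33 MPa
τ_max > 192 MPa → exceeds allowable

(a) 20 coils; (b) NO, τ_max = 286 MPa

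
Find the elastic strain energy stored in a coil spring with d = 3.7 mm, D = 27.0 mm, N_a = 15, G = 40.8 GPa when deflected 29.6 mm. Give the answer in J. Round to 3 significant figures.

1.42 J

k = Gd⁴/(8D³N_a) = (40.8×10³)(3.7⁴)/(8·27.0³·15) = 3.2374 N/mm
U = ½kδ² = 0.5 × 3.2374 × 29.6² = 1418.2 N·mm = 1.4182 J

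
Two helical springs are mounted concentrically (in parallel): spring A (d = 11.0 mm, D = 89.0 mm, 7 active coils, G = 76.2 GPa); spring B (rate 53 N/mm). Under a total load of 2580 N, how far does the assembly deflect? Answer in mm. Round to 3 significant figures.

31.8 mm

k_A = Gd⁴/(8D³N_a) = (76.2×10³)(11.0⁴)/(8·89.0³·7) = 28.26 N/mm
Parallel: k_eq = 28.26 + 53 = 81.26 N/mm
δ = F/k_eq = 2580/81.26 = 31.75 mm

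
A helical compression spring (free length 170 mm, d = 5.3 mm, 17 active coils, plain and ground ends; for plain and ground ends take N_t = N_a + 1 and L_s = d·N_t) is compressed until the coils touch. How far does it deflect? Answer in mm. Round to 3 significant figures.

74.6 mm

N_t = 18; L_s = 5.3·18 = 95.4 mm
δ_solid = L₀ − L_s = 170 − 95.4 = 74.6 mm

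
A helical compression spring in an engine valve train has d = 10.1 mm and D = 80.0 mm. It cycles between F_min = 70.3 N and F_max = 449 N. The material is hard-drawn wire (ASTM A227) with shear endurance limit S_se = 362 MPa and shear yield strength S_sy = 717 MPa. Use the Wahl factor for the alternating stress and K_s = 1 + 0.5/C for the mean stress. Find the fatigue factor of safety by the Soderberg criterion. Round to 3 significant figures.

C = D/d = 80.0/10.1 = 7.9208; K_W = (4C−1)/(4C−4)+0.615/C = 1.1860; K_s = 1+0.5/C = 1.0631
F_a = (F_max−F_min)/2 = 189.35 N; F_m = (F_max+F_min)/2 = 259.65 N
τ_a = K_W·8F_aD/(πd³) = 1.1860 × 37.44 = 44.404 MPa
τ_m = K_s·8F_mD/(πd³) = 1.0631 × 51.34 = 54.581 MPa
Soderberg: 1/n_f = τ_a/S_se + τ_m/S_sy = 44.404/362 + 54.581/717 = 0.12266 + 0.07612 = 0.19879
n_f = 1/0.19879 = 5.031

5.03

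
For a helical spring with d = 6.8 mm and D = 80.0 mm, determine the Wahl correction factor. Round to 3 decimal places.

C = D/d = 80.0/6.8 = 11.7647
K_W = (4C−1)/(4C−4) + 0.615/C = 46.059/43.059 + 0.0523 = 1.1219

1.122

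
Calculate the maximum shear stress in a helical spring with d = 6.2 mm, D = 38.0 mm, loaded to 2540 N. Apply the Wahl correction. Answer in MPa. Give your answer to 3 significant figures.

1290 MPa

Spring index C = D/d = 38.0/6.2 = 6.1290
K_W = (4C−1)/(4C−4) + 0.615/C = 23.516/20.516 + 0.1003 = 1.2466
τ₀ = 8FD/(πd³) = 8·2540·38.0/(π·6.2³) = 772160/748.73 = 1031.3 MPa
τ_max = K·τ₀ = 1.2466 × 1031.3 = 1285.6 MPa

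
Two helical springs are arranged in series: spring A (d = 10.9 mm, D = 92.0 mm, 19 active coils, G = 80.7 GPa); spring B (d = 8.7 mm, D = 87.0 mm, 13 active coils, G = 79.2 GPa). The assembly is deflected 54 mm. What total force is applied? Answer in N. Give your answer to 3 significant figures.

212 N

k_A = Gd⁴/(8D³N_a) = (80.7×10³)(10.9⁴)/(8·92.0³·19) = 9.6244 N/mm
k_B = Gd⁴/(8D³N_a) = (79.2×10³)(8.7⁴)/(8·87.0³·13) = 6.6254 N/mm
Series: 1/k_eq = 1/9.6244 + 1/6.6254 = 0.25484; k_eq = 3.9241 N/mm
F = k_eq·δ = 3.9241·54 = 211.9 N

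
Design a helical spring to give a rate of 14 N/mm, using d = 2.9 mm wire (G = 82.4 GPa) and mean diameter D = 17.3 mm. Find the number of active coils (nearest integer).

10

N_a = Gd⁴/(8D³k) = (82.4×10³ × 2.9⁴)/(8 × 17.3³ × 14)
    = 5.828e+06 / 579904 = 10.05 → 10 coils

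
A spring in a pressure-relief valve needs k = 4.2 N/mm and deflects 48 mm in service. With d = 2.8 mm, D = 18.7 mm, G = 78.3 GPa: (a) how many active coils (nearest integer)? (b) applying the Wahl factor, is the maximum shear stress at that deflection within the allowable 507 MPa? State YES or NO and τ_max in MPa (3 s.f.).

(a) 22 coils; (b) NO, τ_max = 533 MPa

N_a = Gd⁴/(8D³k) = (78.3×10³)(2.8⁴)/(8·18.7³·4.2) = 21.9 → N_a = 22
Actual rate k = Gd⁴/(8D³·22) = 4.1817 N/mm
Working load F = kδ = 4.1817·48 = 200.72 N
C = 18.7/2.8 = 6.6786; K_W = (4C−1)/(4C−4)+0.615/C = 1.2242
τ_max = K_W·8FD/(πd³) = 1.2242·435.42 = 533.02 MPa
τ_max > 507 MPa → exceeds allowable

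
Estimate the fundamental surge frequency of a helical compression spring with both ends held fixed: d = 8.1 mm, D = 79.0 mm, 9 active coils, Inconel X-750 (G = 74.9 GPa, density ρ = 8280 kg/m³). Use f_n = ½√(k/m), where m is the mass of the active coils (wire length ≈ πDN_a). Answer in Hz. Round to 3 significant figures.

48.8 Hz

k = Gd⁴/(8D³N_a) = (74.9×10³)(8.1⁴)/(8·79.0³·9) = 9.0826 N/mm = 9082.6 N/m
Wire length L = πDN_a = π·79.0·9 = 2233.7 mm
m = ρ·(πd²/4)·L = 8280 × 51.53×10⁻⁶ m² × 2.2337 m = 0.95304 kg
f_n = ½√(k/m) = 0.5·√(9082.6/0.95304) = 0.5·√(9530.1) = 48.811 Hz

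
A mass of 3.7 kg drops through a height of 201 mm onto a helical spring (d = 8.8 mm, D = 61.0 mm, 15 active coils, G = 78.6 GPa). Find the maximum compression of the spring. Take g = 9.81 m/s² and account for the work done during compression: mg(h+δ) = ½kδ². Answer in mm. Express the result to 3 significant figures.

k = Gd⁴/(8D³N_a) = (78.6×10³)(8.8⁴)/(8·61.0³·15) = 17.305 N/mm
W = mg = 3.7 × 9.81 = 36.297 N
½kδ² − Wδ − Wh = 0 → δ = (W + √(W² + 2kWh))/k
δ = (36.297 + √(1317.5 + 252510))/17.305 = (36.297 + 503.81)/17.305 = 31.21 mm

31.2 mm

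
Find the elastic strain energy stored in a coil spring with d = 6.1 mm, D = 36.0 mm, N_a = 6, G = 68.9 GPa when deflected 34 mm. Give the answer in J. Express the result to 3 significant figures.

24.6 J

k = Gd⁴/(8D³N_a) = (68.9×10³)(6.1⁴)/(8·36.0³·6) = 42.598 N/mm
U = ½kδ² = 0.5 × 42.598 × 34² = 24622 N·mm = 24.622 J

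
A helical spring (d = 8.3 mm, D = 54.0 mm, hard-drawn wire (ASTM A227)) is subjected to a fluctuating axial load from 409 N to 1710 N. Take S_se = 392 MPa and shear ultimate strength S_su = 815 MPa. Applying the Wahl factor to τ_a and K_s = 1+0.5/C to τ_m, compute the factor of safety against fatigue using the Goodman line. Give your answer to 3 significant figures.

1.21

C = D/d = 54.0/8.3 = 6.5060; K_W = (4C−1)/(4C−4)+0.615/C = 1.2307; K_s = 1+0.5/C = 1.0769
F_a = (F_max−F_min)/2 = 650.5 N; F_m = (F_max+F_min)/2 = 1059.5 N
τ_a = K_W·8F_aD/(πd³) = 1.2307 × 156.44 = 192.54 MPa
τ_m = K_s·8F_mD/(πd³) = 1.0769 × 254.8 = 274.38 MPa
Goodman: 1/n_f = τ_a/S_se + τ_m/S_su = 192.54/392 + 274.38/815 = 0.49117 + 0.33667 = 0.82783
n_f = 1/0.82783 = 1.208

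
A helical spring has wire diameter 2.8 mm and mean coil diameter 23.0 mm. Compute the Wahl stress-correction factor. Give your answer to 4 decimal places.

C = D/d = 23.0/2.8 = 8.2143
K_W = (4C−1)/(4C−4) + 0.615/C = 31.857/28.857 + 0.0749 = 1.1788

1.1788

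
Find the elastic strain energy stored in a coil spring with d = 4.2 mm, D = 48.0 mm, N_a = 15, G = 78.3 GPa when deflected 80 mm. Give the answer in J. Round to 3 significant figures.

5.87 J

k = Gd⁴/(8D³N_a) = (78.3×10³)(4.2⁴)/(8·48.0³·15) = 1.8359 N/mm
U = ½kδ² = 0.5 × 1.8359 × 80² = 5874.9 N·mm = 5.8749 J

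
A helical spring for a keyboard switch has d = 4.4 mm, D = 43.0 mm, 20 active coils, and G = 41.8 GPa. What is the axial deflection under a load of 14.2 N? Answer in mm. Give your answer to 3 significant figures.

11.5 mm

k = Gd⁴/(8D³N_a) = (41.8×10³)(4.4⁴)/(8·43.0³·20) = 1.2316 N/mm
δ = F/k = 14.2 / 1.2316 = 11.53 mm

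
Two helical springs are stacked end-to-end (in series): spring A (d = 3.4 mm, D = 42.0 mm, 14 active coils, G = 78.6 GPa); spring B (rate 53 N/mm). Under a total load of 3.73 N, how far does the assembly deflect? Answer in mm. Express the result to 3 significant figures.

k_A = Gd⁴/(8D³N_a) = (78.6×10³)(3.4⁴)/(8·42.0³·14) = 1.2658 N/mm
Series: 1/k_eq = 1/1.2658 + 1/53 = 0.80887; k_eq = 1.2363 N/mm
δ = F/k_eq = 3.73/1.2363 = 3.0171 mm

3.02 mm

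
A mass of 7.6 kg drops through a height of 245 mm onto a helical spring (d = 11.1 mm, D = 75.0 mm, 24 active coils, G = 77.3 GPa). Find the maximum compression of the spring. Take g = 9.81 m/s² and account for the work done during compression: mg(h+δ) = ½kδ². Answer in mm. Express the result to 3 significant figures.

55.6 mm

k = Gd⁴/(8D³N_a) = (77.3×10³)(11.1⁴)/(8·75.0³·24) = 14.487 N/mm
W = mg = 7.6 × 9.81 = 74.556 N
½kδ² − Wδ − Wh = 0 → δ = (W + √(W² + 2kWh))/k
δ = (74.556 + √(5558.6 + 529255))/14.487 = (74.556 + 731.31)/14.487 = 55.626 mm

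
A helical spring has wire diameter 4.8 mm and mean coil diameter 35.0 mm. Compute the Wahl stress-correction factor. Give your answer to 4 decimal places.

C = D/d = 35.0/4.8 = 7.2917
K_W = (4C−1)/(4C−4) + 0.615/C = 28.167/25.167 + 0.0843 = 1.2035

1.2035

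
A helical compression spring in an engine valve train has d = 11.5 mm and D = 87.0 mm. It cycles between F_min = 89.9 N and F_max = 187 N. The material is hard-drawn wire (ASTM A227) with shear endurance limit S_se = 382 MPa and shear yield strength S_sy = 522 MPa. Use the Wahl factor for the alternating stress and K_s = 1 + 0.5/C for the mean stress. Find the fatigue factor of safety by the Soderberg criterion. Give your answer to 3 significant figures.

15.8

C = D/d = 87.0/11.5 = 7.5652; K_W = (4C−1)/(4C−4)+0.615/C = 1.1955; K_s = 1+0.5/C = 1.0661
F_a = (F_max−F_min)/2 = 48.55 N; F_m = (F_max+F_min)/2 = 138.45 N
τ_a = K_W·8F_aD/(πd³) = 1.1955 × 7.0722 = 8.455 MPa
τ_m = K_s·8F_mD/(πd³) = 1.0661 × 20.168 = 21.501 MPa
Soderberg: 1/n_f = τ_a/S_se + τ_m/S_sy = 8.455/382 + 21.501/522 = 0.02213 + 0.04119 = 0.063323
n_f = 1/0.063323 = 15.79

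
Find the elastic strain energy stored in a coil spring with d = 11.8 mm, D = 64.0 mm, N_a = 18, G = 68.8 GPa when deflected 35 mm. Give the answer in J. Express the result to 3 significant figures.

21.6 J

k = Gd⁴/(8D³N_a) = (68.8×10³)(11.8⁴)/(8·64.0³·18) = 35.336 N/mm
U = ½kδ² = 0.5 × 35.336 × 35² = 21643 N·mm = 21.643 J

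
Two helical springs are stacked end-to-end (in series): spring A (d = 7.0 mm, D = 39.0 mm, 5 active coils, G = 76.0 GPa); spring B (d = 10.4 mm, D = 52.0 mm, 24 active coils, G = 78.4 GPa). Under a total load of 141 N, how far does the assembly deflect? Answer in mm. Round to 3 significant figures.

k_A = Gd⁴/(8D³N_a) = (76.0×10³)(7.0⁴)/(8·39.0³·5) = 76.905 N/mm
k_B = Gd⁴/(8D³N_a) = (78.4×10³)(10.4⁴)/(8·52.0³·24) = 33.973 N/mm
Series: 1/k_eq = 1/76.905 + 1/33.973 = 0.042438; k_eq = 23.564 N/mm
δ = F/k_eq = 141/23.564 = 5.9838 mm

5.98 mm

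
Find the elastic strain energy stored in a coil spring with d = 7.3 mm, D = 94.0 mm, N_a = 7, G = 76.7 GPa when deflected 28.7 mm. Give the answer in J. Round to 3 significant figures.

k = Gd⁴/(8D³N_a) = (76.7×10³)(7.3⁴)/(8·94.0³·7) = 4.6829 N/mm
U = ½kδ² = 0.5 × 4.6829 × 28.7² = 1928.6 N·mm = 1.9286 J

1.93 J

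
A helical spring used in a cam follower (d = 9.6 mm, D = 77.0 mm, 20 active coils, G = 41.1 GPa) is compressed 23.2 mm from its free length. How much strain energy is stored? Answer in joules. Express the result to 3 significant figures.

1.29 J

k = Gd⁴/(8D³N_a) = (41.1×10³)(9.6⁴)/(8·77.0³·20) = 4.779 N/mm
U = ½kδ² = 0.5 × 4.779 × 23.2² = 1286.1 N·mm = 1.2861 J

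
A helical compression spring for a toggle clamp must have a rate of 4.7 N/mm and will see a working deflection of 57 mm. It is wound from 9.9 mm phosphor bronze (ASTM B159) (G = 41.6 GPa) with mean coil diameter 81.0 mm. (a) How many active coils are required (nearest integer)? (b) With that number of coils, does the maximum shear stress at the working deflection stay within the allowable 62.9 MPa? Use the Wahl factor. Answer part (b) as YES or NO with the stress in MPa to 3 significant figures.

(a) 20 coils; (b) NO, τ_max = 67.2 MPa

N_a = Gd⁴/(8D³k) = (41.6×10³)(9.9⁴)/(8·81.0³·4.7) = 20 → N_a = 20
Actual rate k = Gd⁴/(8D³·20) = 4.6996 N/mm
Working load F = kδ = 4.6996·57 = 267.88 N
C = 81.0/9.9 = 8.1818; K_W = (4C−1)/(4C−4)+0.615/C = 1.1796
τ_max = K_W·8FD/(πd³) = 1.1796·56.945 = 67.172 MPa
τ_max > 62.9 MPa → exceeds allowable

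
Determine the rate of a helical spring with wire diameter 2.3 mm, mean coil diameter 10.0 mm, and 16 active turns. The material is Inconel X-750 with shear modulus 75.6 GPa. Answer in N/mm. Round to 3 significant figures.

16.5 N/mm

k = Gd⁴/(8D³N_a) = (75.6×10³ × 2.3⁴) / (8 × 10.0³ × 16)
  = 2.1156e+06 / 128000 = 16.528 N/mm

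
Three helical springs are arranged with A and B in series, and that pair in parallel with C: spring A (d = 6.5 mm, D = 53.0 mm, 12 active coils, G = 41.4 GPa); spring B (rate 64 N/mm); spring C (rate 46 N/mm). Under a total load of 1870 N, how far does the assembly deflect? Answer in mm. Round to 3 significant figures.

36.8 mm

k_A = Gd⁴/(8D³N_a) = (41.4×10³)(6.5⁴)/(8·53.0³·12) = 5.1708 N/mm
Springs A,B series: k_AB = 1/(1/5.1708+1/64) = 4.7842 N/mm; parallel with C: k_eq = 4.7842+46 = 50.784 N/mm
δ = F/k_eq = 1870/50.784 = 36.822 mm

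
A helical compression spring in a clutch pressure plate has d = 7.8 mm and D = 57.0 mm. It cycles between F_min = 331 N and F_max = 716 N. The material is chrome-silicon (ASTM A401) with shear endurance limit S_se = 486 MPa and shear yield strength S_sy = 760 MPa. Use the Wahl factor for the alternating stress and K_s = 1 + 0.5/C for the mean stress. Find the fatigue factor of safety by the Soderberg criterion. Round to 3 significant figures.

C = D/d = 57.0/7.8 = 7.3077; K_W = (4C−1)/(4C−4)+0.615/C = 1.2031; K_s = 1+0.5/C = 1.0684
F_a = (F_max−F_min)/2 = 192.5 N; F_m = (F_max+F_min)/2 = 523.5 N
τ_a = K_W·8F_aD/(πd³) = 1.2031 × 58.879 = 70.835 MPa
τ_m = K_s·8F_mD/(πd³) = 1.0684 × 160.12 = 171.08 MPa
Soderberg: 1/n_f = τ_a/S_se + τ_m/S_sy = 70.835/486 + 171.08/760 = 0.14575 + 0.22510 = 0.37085
n_f = 1/0.37085 = 2.696

2.70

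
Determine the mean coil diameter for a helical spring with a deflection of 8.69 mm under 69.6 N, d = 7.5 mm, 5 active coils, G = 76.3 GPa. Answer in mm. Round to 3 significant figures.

91.0 mm

Required rate k = F/δ = 69.6/8.69 = 8.0092 N/mm
D = (Gd⁴/(8N_a·k))^(1/3) = (76.3×10³·7.5⁴/(8·5·8.0092))^(1/3)
  = (753564)^(1/3) = 90.9997 mm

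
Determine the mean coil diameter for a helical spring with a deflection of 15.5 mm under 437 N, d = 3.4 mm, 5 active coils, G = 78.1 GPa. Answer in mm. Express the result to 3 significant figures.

21.0 mm

Required rate k = F/δ = 437/15.5 = 28.194 N/mm
D = (Gd⁴/(8N_a·k))^(1/3) = (78.1×10³·3.4⁴/(8·5·28.194))^(1/3)
  = (9254.59)^(1/3) = 20.9952 mm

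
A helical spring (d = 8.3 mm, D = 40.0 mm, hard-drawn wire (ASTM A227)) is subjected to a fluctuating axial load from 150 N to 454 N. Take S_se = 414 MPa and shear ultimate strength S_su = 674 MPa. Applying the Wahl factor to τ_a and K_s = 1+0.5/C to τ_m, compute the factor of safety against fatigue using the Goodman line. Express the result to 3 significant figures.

C = D/d = 40.0/8.3 = 4.8193; K_W = (4C−1)/(4C−4)+0.615/C = 1.3240; K_s = 1+0.5/C = 1.1038
F_a = (F_max−F_min)/2 = 152 N; F_m = (F_max+F_min)/2 = 302 N
τ_a = K_W·8F_aD/(πd³) = 1.3240 × 27.078 = 35.85 MPa
τ_m = K_s·8F_mD/(πd³) = 1.1038 × 53.799 = 59.38 MPa
Goodman: 1/n_f = τ_a/S_se + τ_m/S_su = 35.85/414 + 59.38/674 = 0.08659 + 0.08810 = 0.1747
n_f = 1/0.1747 = 5.724

5.72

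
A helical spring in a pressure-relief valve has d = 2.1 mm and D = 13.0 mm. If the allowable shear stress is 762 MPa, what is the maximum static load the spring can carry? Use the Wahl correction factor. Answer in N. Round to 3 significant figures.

C = D/d = 13.0/2.1 = 6.1905
K_W = (4C−1)/(4C−4) + 0.615/C = 23.762/20.762 + 0.0993 = 1.2438
τ_max = K·8FD/(πd³) → F_max = τ_allow·πd³/(8DK)
F_max = 762·π·2.1³/(8·13.0·1.2438) = 22170/129.36 = 171.38 N

171 N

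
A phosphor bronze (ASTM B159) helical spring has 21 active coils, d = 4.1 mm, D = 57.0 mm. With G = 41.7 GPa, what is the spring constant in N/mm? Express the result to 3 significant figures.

k = Gd⁴/(8D³N_a) = (41.7×10³ × 4.1⁴) / (8 × 57.0³ × 21)
  = 1.17834e+07 / 3.11124e+07 = 0.37874 N/mm

0.379 N/mm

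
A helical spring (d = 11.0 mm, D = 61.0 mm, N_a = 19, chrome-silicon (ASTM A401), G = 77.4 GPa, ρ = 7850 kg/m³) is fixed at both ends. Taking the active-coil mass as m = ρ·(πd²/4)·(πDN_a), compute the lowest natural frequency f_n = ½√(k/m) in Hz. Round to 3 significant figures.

55.0 Hz

k = Gd⁴/(8D³N_a) = (77.4×10³)(11.0⁴)/(8·61.0³·19) = 32.846 N/mm = 32846 N/m
Wire length L = πDN_a = π·61.0·19 = 3641.1 mm
m = ρ·(πd²/4)·L = 7850 × 95.033×10⁻⁶ m² × 3.6411 m = 2.7163 kg
f_n = ½√(k/m) = 0.5·√(32846/2.7163) = 0.5·√(12092) = 54.982 Hz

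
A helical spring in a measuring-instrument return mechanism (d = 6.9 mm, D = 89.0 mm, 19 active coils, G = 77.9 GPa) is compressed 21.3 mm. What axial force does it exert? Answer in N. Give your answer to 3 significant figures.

k = Gd⁴/(8D³N_a) = (77.9×10³)(6.9⁴)/(8·89.0³·19) = 1.6479 N/mm
F = k·δ = 1.6479 × 21.3 = 35.099 N

35.1 N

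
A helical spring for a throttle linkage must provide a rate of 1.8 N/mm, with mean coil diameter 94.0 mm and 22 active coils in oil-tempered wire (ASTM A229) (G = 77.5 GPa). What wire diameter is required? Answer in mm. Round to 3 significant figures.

d = (8D³N_a·k / G)^(1/4) = (8·94.0³·22·1.8 / (77.5×10³))^0.25
  = (3395.2)^0.25 = 7.6334 mm

7.63 mm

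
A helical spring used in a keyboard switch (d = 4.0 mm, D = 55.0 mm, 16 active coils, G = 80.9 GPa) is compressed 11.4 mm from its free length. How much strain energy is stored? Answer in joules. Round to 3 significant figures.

k = Gd⁴/(8D³N_a) = (80.9×10³)(4.0⁴)/(8·55.0³·16) = 0.9725 N/mm
U = ½kδ² = 0.5 × 0.9725 × 11.4² = 63.193 N·mm = 0.063193 J

0.0632 J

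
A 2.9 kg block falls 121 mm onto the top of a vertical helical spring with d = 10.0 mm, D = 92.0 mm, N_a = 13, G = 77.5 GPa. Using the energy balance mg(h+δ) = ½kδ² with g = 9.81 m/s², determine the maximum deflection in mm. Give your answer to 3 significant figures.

30.0 mm

k = Gd⁴/(8D³N_a) = (77.5×10³)(10.0⁴)/(8·92.0³·13) = 9.5698 N/mm
W = mg = 2.9 × 9.81 = 28.449 N
½kδ² − Wδ − Wh = 0 → δ = (W + √(W² + 2kWh))/k
δ = (28.449 + √(809.35 + 65885.1))/9.5698 = (28.449 + 258.25)/9.5698 = 29.959 mm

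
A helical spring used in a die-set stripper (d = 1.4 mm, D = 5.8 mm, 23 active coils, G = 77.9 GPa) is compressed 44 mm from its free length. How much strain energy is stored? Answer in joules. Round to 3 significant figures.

k = Gd⁴/(8D³N_a) = (77.9×10³)(1.4⁴)/(8·5.8³·23) = 8.3358 N/mm
U = ½kδ² = 0.5 × 8.3358 × 44² = 8069.1 N·mm = 8.0691 J

8.07 J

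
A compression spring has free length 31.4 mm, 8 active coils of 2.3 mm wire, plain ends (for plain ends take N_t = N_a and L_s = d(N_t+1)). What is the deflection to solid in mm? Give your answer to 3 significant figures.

10.7 mm

N_t = 8; L_s = 2.3·9 = 20.7 mm
δ_solid = L₀ − L_s = 31.4 − 20.7 = 10.7 mm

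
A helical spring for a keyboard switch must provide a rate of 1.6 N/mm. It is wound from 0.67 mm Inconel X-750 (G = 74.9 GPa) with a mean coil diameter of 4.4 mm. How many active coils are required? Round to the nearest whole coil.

N_a = Gd⁴/(8D³k) = (74.9×10³ × 0.67⁴)/(8 × 4.4³ × 1.6)
    = 15093.2 / 1090.36 = 13.84 → 14 coils

14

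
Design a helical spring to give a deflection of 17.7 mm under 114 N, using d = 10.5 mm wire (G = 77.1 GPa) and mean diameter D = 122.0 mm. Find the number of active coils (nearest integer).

Required rate k = F/δ = 114/17.7 = 6.4407 N/mm
N_a = Gd⁴/(8D³k) = (77.1×10³ × 10.5⁴)/(8 × 122.0³ × 6.4407)
    = 9.37155e+08 / 9.35623e+07 = 10.02 → 10 coils

10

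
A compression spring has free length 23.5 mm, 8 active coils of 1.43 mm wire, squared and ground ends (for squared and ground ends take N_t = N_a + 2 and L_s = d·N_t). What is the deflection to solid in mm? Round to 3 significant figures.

N_t = 10; L_s = 1.43·10 = 14.3 mm
δ_solid = L₀ − L_s = 23.5 − 14.3 = 9.2 mm

9.20 mm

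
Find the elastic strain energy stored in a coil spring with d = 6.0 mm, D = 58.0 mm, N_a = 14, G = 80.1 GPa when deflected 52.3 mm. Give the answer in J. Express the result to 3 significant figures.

k = Gd⁴/(8D³N_a) = (80.1×10³)(6.0⁴)/(8·58.0³·14) = 4.7505 N/mm
U = ½kδ² = 0.5 × 4.7505 × 52.3² = 6496.9 N·mm = 6.4969 J

6.50 J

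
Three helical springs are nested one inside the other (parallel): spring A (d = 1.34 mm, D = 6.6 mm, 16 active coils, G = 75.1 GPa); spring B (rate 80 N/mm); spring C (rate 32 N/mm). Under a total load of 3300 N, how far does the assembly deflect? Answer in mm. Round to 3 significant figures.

27.8 mm

k_A = Gd⁴/(8D³N_a) = (75.1×10³)(1.34⁴)/(8·6.6³·16) = 6.5799 N/mm
Parallel: k_eq = 6.5799 + 80 + 32 = 118.58 N/mm
δ = F/k_eq = 3300/118.58 = 27.829 mm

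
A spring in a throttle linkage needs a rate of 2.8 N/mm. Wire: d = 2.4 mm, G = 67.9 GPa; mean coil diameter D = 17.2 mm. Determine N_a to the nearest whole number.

20

N_a = Gd⁴/(8D³k) = (67.9×10³ × 2.4⁴)/(8 × 17.2³ × 2.8)
    = 2.25276e+06 / 113981 = 19.76 → 20 coils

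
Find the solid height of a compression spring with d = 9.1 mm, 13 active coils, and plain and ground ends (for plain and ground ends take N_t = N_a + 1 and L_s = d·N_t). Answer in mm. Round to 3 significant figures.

127 mm

plain and ground ends: N_t = N_a + 1 = 13 + 1 = 14
L_s = d·N_t = 9.1 × 14 = 127.4 mm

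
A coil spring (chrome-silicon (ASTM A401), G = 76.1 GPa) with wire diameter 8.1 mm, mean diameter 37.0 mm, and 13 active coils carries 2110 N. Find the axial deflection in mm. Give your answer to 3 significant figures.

33.9 mm

k = Gd⁴/(8D³N_a) = (76.1×10³)(8.1⁴)/(8·37.0³·13) = 62.185 N/mm
δ = F/k = 2110 / 62.185 = 33.931 mm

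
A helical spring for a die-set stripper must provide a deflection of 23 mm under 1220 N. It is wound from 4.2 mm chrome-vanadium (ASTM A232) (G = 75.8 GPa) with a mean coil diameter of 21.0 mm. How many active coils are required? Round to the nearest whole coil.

Required rate k = F/δ = 1220/23 = 53.043 N/mm
N_a = Gd⁴/(8D³k) = (75.8×10³ × 4.2⁴)/(8 × 21.0³ × 53.043)
    = 2.35867e+07 / 3.92989e+06 = 6.002 → 6 coils

6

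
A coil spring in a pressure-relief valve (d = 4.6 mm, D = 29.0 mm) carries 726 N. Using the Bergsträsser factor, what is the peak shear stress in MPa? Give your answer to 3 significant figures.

675 MPa

Spring index C = D/d = 29.0/4.6 = 6.3043
K_B = (4C+2)/(4C−3) = 27.217/22.217 = 1.2250
τ₀ = 8FD/(πd³) = 8·726·29.0/(π·4.6³) = 168432/305.79 = 550.81 MPa
τ_max = K·τ₀ = 1.2250 × 550.81 = 674.77 MPa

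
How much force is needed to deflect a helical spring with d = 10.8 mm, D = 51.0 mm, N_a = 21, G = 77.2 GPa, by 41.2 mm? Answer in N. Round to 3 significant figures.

1940 N

k = Gd⁴/(8D³N_a) = (77.2×10³)(10.8⁴)/(8·51.0³·21) = 47.129 N/mm
F = k·δ = 47.129 × 41.2 = 1941.7 N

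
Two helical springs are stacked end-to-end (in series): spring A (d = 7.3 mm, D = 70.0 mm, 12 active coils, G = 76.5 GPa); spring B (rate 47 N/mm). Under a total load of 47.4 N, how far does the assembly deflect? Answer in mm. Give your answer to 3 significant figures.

8.19 mm

k_A = Gd⁴/(8D³N_a) = (76.5×10³)(7.3⁴)/(8·70.0³·12) = 6.5976 N/mm
Series: 1/k_eq = 1/6.5976 + 1/47 = 0.17285; k_eq = 5.7855 N/mm
δ = F/k_eq = 47.4/5.7855 = 8.1929 mm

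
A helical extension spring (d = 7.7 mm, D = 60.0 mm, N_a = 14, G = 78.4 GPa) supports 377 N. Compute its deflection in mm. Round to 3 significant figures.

33.1 mm

k = Gd⁴/(8D³N_a) = (78.4×10³)(7.7⁴)/(8·60.0³·14) = 11.392 N/mm
δ = F/k = 377 / 11.392 = 33.093 mm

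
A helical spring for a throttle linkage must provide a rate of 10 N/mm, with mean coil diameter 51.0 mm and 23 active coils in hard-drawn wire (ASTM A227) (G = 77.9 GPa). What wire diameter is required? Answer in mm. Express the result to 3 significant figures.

7.48 mm

d = (8D³N_a·k / G)^(1/4) = (8·51.0³·23·10 / (77.9×10³))^0.25
  = (3133.2)^0.25 = 7.4817 mm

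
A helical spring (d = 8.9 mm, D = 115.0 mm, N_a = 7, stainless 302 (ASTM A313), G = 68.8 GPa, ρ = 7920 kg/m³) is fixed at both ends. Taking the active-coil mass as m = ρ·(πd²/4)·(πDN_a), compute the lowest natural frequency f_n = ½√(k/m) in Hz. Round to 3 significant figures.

31.9 Hz

k = Gd⁴/(8D³N_a) = (68.8×10³)(8.9⁴)/(8·115.0³·7) = 5.0684 N/mm = 5068.4 N/m
Wire length L = πDN_a = π·115.0·7 = 2529 mm
m = ρ·(πd²/4)·L = 7920 × 62.211×10⁻⁶ m² × 2.529 m = 1.2461 kg
f_n = ½√(k/m) = 0.5·√(5068.4/1.2461) = 0.5·√(4067.5) = 31.888 Hz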